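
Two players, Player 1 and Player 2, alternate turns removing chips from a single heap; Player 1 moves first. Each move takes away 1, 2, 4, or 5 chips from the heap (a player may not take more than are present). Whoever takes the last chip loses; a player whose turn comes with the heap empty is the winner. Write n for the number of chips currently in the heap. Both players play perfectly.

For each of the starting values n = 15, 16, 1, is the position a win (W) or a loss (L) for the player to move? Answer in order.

Compute win/loss labels from the base case upward. A position with no move is W. Any other position is W if it can reach an L in one move, else L.
n=0: no move; the opponent has just taken the last chip and therefore loses → W
n=1: →0(W) only, which is W, so L
n=2: →1(L), so W
n=3: →1(L), so W
n=4: →3(W), 2(W), 0(W) — all W, so L
n=5: →4(L), so W
n=6: →4(L), so W
n=7: →6(W), 5(W), 3(W), 2(W) — all W, so L
n=8: →7(L), so W
n=9: →7(L), so W
n=10: →9(W), 8(W), 6(W), 5(W) — all W, so L
n=11: →10(L), so W
n=12: →10(L), so W
n=13: →12(W), 11(W), 9(W), 8(W) — all W, so L
n=14: →13(L), so W
n=15: →13(L), so W
n=16: →15(W), 14(W), 12(W), 11(W) — all W, so L

15: W, 16: L, 1: L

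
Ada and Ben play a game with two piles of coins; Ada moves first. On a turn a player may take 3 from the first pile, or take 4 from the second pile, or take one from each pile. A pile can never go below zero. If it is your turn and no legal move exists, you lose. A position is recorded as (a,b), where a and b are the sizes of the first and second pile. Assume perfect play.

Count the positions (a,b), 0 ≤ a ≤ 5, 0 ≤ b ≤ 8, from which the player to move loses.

Classify positions by backward induction: terminal positions (no move available) are L. From any other position, the mover wins iff some move reaches an L.
Every move lowers a or b (never raises either), so fill the grid row by row in increasing a, and left to right within a row: each cell's successors are then already labelled.
      b=0  b=1  b=2  b=3  b=4  b=5  b=6  b=7  b=8
a=0:    L    L    L    L    W    W    W    W    L
a=1:    L    W    W    W    W    L    L    L    L
a=2:    L    W    L    L    W    L    W    W    W
a=3:    W    W    W    W    W    L    W    L    W
a=4:    W    L    L    L    L    W    W    W    W
a=5:    W    L    W    W    W    W    L    L    L
Cells with no legal move (terminal, hence L): (0,0), (0,1), (0,2), (0,3), (1,0), (2,0).
The remaining L cells, each justified by listing all of its moves:
(0,8): →(0,4)(W) only, which is W, so L
(1,5): →(1,1)(W), (0,4)(W) — all W, so L
(1,6): →(1,2)(W), (0,5)(W) — all W, so L
(1,7): →(1,3)(W), (0,6)(W) — all W, so L
(1,8): →(1,4)(W), (0,7)(W) — all W, so L
(2,2): →(1,1)(W) only, which is W, so L
(2,3): →(1,2)(W) only, which is W, so L
(2,5): →(2,1)(W), (1,4)(W) — all W, so L
(3,5): →(0,5)(W), (3,1)(W), (2,4)(W) — all W, so L
(3,7): →(0,7)(W), (3,3)(W), (2,6)(W) — all W, so L
(4,1): →(1,1)(W), (3,0)(W) — all W, so L
(4,2): →(1,2)(W), (3,1)(W) — all W, so L
(4,3): →(1,3)(W), (3,2)(W) — all W, so L
(4,4): →(1,4)(W), (4,0)(W), (3,3)(W) — all W, so L
(5,1): →(2,1)(W), (4,0)(W) — all W, so L
(5,6): →(2,6)(W), (5,2)(W), (4,5)(W) — all W, so L
(5,7): →(2,7)(W), (5,3)(W), (4,6)(W) — all W, so L
(5,8): →(2,8)(W), (5,4)(W), (4,7)(W) — all W, so L
Every other cell has at least one move into one of the L cells above, so it is W.
L cells per row: a=0: 5, a=1: 5, a=2: 4, a=3: 2, a=4: 4, a=5: 4; total 24.

24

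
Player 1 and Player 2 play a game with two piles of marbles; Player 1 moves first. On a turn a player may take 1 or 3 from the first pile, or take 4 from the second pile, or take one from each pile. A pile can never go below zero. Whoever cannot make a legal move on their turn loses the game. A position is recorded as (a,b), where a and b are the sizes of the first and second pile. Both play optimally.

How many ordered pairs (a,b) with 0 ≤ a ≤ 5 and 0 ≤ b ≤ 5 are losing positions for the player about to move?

15

Work bottom-up. With no move the player to move loses. Otherwise the position is W if at least one move leads to an L position for the opponent, and L if every move leads to a W.
Every move lowers a or b (never raises either), so fill the grid row by row in increasing a, and left to right within a row: each cell's successors are then already labelled.
      b=0  b=1  b=2  b=3  b=4  b=5
a=0:    L    L    L    L    W    W
a=1:    W    W    W    W    W    L
a=2:    L    L    L    L    W    W
a=3:    W    W    W    W    W    L
a=4:    L    L    L    L    W    W
a=5:    W    W    W    W    W    L
Cells with no legal move (terminal, hence L): (0,0), (0,1), (0,2), (0,3).
The remaining L cells, each justified by listing all of its moves:
(1,5): only reaches (0,5)(W), (1,1)(W), (0,4)(W), all W → L
(2,0): only reaches (1,0)(W), which is W → L
(2,1): only reaches (1,1)(W), (1,0)(W), all W → L
(2,2): only reaches (1,2)(W), (1,1)(W), all W → L
(2,3): only reaches (1,3)(W), (1,2)(W), all W → L
(3,5): only reaches (2,5)(W), (0,5)(W), (3,1)(W), (2,4)(W), all W → L
(4,0): only reaches (3,0)(W), (1,0)(W), all W → L
(4,1): only reaches (3,1)(W), (1,1)(W), (3,0)(W), all W → L
(4,2): only reaches (3,2)(W), (1,2)(W), (3,1)(W), all W → L
(4,3): only reaches (3,3)(W), (1,3)(W), (3,2)(W), all W → L
(5,5): only reaches (4,5)(W), (2,5)(W), (5,1)(W), (4,4)(W), all W → L
Every other cell has at least one move into one of the L cells above, so it is W.
L cells per row: a=0: 4, a=1: 1, a=2: 4, a=3: 1, a=4: 4, a=5: 1; total 15.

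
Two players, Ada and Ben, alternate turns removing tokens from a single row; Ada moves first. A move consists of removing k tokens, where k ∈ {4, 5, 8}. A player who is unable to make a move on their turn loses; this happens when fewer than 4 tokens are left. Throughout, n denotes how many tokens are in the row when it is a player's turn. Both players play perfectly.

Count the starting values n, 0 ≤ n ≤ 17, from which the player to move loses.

8

Positions with no move are L. A position that does have a move is losing for the player to move precisely when every available move leads to a winning position for the opponent. Fill in the labels:
n=0: no move → L
n=1: no move → L
n=2: no move → L
n=3: no move → L
n=4: →0(L), so W
n=5: →1(L), so W
n=6: →2(L), so W
n=7: →3(L), so W
n=8: →3(L), so W
n=9: →1(L), so W
n=10: →2(L), so W
n=11: →3(L), so W
n=12: →8(W), 7(W), 4(W) — all W, so L
n=13: →9(W), 8(W), 5(W) — all W, so L
n=14: →10(W), 9(W), 6(W) — all W, so L
n=15: →11(W), 10(W), 7(W) — all W, so L
n=16: →12(L), so W
n=17: →13(L), so W
L entries with 0 ≤ n ≤ 17: n = 0, 1, 2, 3, 12, 13, 14, 15; that makes 8.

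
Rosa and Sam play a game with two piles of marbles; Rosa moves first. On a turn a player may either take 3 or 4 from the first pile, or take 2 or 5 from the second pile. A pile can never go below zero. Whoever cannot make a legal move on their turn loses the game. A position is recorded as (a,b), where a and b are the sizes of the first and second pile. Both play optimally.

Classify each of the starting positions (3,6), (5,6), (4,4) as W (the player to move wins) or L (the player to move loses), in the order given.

Work bottom-up. With no move the player to move loses. Otherwise the position is W if at least one move leads to an L position for the opponent, and L if every move leads to a W.
No move ever increases a pile, so every position that can arise here has a ≤ 5 and b ≤ 6; it is enough to label the cells with 0 ≤ a ≤ 5 and 0 ≤ b ≤ 6.
Every move lowers a or b (never raises either), so fill the grid row by row in increasing a, and left to right within a row: each cell's successors are then already labelled.
      b=0  b=1  b=2  b=3  b=4  b=5  b=6
a=0:    L    L    W    W    L    W    W
a=1:    L    L    W    W    L    W    W
a=2:    L    L    W    W    L    W    W
a=3:    W    W    L    L    W    W    L
a=4:    W    W    L    L    W    W    L
a=5:    W    W    L    L    W    W    L
Cells with no legal move (terminal, hence L): (0,0), (0,1), (1,0), (1,1), (2,0), (2,1).
The remaining L cells, each justified by listing all of its moves:
(0,4): →(0,2)(W) only, which is W, so L
(1,4): →(1,2)(W) only, which is W, so L
(2,4): →(2,2)(W) only, which is W, so L
(3,2): →(0,2)(W), (3,0)(W) — all W, so L
(3,3): →(0,3)(W), (3,1)(W) — all W, so L
(3,6): →(0,6)(W), (3,4)(W), (3,1)(W) — all W, so L
(4,2): →(1,2)(W), (0,2)(W), (4,0)(W) — all W, so L
(4,3): →(1,3)(W), (0,3)(W), (4,1)(W) — all W, so L
(4,6): →(1,6)(W), (0,6)(W), (4,4)(W), (4,1)(W) — all W, so L
(5,2): →(2,2)(W), (1,2)(W), (5,0)(W) — all W, so L
(5,3): →(2,3)(W), (1,3)(W), (5,1)(W) — all W, so L
(5,6): →(2,6)(W), (1,6)(W), (5,4)(W), (5,1)(W) — all W, so L
Every other cell has at least one move into one of the L cells above, so it is W.
(3,6): one of the L cells justified above, so L
(5,6): one of the L cells justified above, so L
(4,4): the move to (1,4) reaches an L cell, so W

(3,6): L, (5,6): L, (4,4): W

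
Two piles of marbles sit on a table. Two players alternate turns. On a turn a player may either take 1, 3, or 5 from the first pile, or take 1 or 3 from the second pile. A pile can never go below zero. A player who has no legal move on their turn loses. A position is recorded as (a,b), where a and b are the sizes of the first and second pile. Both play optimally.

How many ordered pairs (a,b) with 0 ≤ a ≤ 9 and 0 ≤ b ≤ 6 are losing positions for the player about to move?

35

Classify positions by backward induction: terminal positions (no move available) are L. From any other position, the mover wins iff some move reaches an L.
Every move lowers a or b (never raises either), so fill the grid row by row in increasing a, and left to right within a row: each cell's successors are then already labelled.
      b=0  b=1  b=2  b=3  b=4  b=5  b=6
a=0:    L    W    L    W    L    W    L
a=1:    W    L    W    L    W    L    W
a=2:    L    W    L    W    L    W    L
a=3:    W    L    W    L    W    L    W
a=4:    L    W    L    W    L    W    L
a=5:    W    L    W    L    W    L    W
a=6:    L    W    L    W    L    W    L
a=7:    W    L    W    L    W    L    W
a=8:    L    W    L    W    L    W    L
a=9:    W    L    W    L    W    L    W
Cells with no legal move (terminal, hence L): (0,0).
The remaining L cells, each justified by listing all of its moves:
(0,2): the only move is to (0,1)(W), a W ⇒ L
(0,4): moves to (0,3)(W), (0,1)(W); every one is W ⇒ L
(0,6): moves to (0,5)(W), (0,3)(W); every one is W ⇒ L
(1,1): moves to (0,1)(W), (1,0)(W); every one is W ⇒ L
(1,3): moves to (0,3)(W), (1,2)(W), (1,0)(W); every one is W ⇒ L
(1,5): moves to (0,5)(W), (1,4)(W), (1,2)(W); every one is W ⇒ L
(2,0): the only move is to (1,0)(W), a W ⇒ L
(2,2): moves to (1,2)(W), (2,1)(W); every one is W ⇒ L
(2,4): moves to (1,4)(W), (2,3)(W), (2,1)(W); every one is W ⇒ L
(2,6): moves to (1,6)(W), (2,5)(W), (2,3)(W); every one is W ⇒ L
(3,1): moves to (2,1)(W), (0,1)(W), (3,0)(W); every one is W ⇒ L
(3,3): moves to (2,3)(W), (0,3)(W), (3,2)(W), (3,0)(W); every one is W ⇒ L
(3,5): moves to (2,5)(W), (0,5)(W), (3,4)(W), (3,2)(W); every one is W ⇒ L
(4,0): moves to (3,0)(W), (1,0)(W); every one is W ⇒ L
(4,2): moves to (3,2)(W), (1,2)(W), (4,1)(W); every one is W ⇒ L
(4,4): moves to (3,4)(W), (1,4)(W), (4,3)(W), (4,1)(W); every one is W ⇒ L
(4,6): moves to (3,6)(W), (1,6)(W), (4,5)(W), (4,3)(W); every one is W ⇒ L
(5,1): moves to (4,1)(W), (2,1)(W), (0,1)(W), (5,0)(W); every one is W ⇒ L
(5,3): moves to (4,3)(W), (2,3)(W), (0,3)(W), (5,2)(W), (5,0)(W); every one is W ⇒ L
(5,5): moves to (4,5)(W), (2,5)(W), (0,5)(W), (5,4)(W), (5,2)(W); every one is W ⇒ L
(6,0): moves to (5,0)(W), (3,0)(W), (1,0)(W); every one is W ⇒ L
(6,2): moves to (5,2)(W), (3,2)(W), (1,2)(W), (6,1)(W); every one is W ⇒ L
(6,4): moves to (5,4)(W), (3,4)(W), (1,4)(W), (6,3)(W), (6,1)(W); every one is W ⇒ L
(6,6): moves to (5,6)(W), (3,6)(W), (1,6)(W), (6,5)(W), (6,3)(W); every one is W ⇒ L
(7,1): moves to (6,1)(W), (4,1)(W), (2,1)(W), (7,0)(W); every one is W ⇒ L
(7,3): moves to (6,3)(W), (4,3)(W), (2,3)(W), (7,2)(W), (7,0)(W); every one is W ⇒ L
(7,5): moves to (6,5)(W), (4,5)(W), (2,5)(W), (7,4)(W), (7,2)(W); every one is W ⇒ L
(8,0): moves to (7,0)(W), (5,0)(W), (3,0)(W); every one is W ⇒ L
(8,2): moves to (7,2)(W), (5,2)(W), (3,2)(W), (8,1)(W); every one is W ⇒ L
(8,4): moves to (7,4)(W), (5,4)(W), (3,4)(W), (8,3)(W), (8,1)(W); every one is W ⇒ L
(8,6): moves to (7,6)(W), (5,6)(W), (3,6)(W), (8,5)(W), (8,3)(W); every one is W ⇒ L
(9,1): moves to (8,1)(W), (6,1)(W), (4,1)(W), (9,0)(W); every one is W ⇒ L
(9,3): moves to (8,3)(W), (6,3)(W), (4,3)(W), (9,2)(W), (9,0)(W); every one is W ⇒ L
(9,5): moves to (8,5)(W), (6,5)(W), (4,5)(W), (9,4)(W), (9,2)(W); every one is W ⇒ L
Every other cell has at least one move into one of the L cells above, so it is W.
L cells per row: a=0: 4, a=1: 3, a=2: 4, a=3: 3, a=4: 4, a=5: 3, a=6: 4, a=7: 3, a=8: 4, a=9: 3; total 35.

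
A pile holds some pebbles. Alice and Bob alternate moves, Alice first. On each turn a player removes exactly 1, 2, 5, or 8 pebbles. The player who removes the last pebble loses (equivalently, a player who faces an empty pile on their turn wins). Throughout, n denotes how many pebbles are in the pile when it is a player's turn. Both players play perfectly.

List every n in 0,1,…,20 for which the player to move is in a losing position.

Classify positions by backward induction: terminal positions (no move available) are W. From any other position, the mover wins iff some move reaches an L.
n=0: no move; the opponent has just taken the last pebble and therefore loses → W
n=1: the only move is to 0(W), a W ⇒ L
n=2: can move to 1, which is L ⇒ W
n=3: can move to 1, which is L ⇒ W
n=4: moves to 3(W), 2(W); every one is W ⇒ L
n=5: can move to 4, which is L ⇒ W
n=6: can move to 4, which is L ⇒ W
n=7: moves to 6(W), 5(W), 2(W); every one is W ⇒ L
n=8: can move to 7, which is L ⇒ W
n=9: can move to 7, which is L ⇒ W
n=10: moves to 9(W), 8(W), 5(W), 2(W); every one is W ⇒ L
n=11: can move to 10, which is L ⇒ W
n=12: can move to 10, which is L ⇒ W
n=13: moves to 12(W), 11(W), 8(W), 5(W); every one is W ⇒ L
n=14: can move to 13, which is L ⇒ W
n=15: can move to 13, which is L ⇒ W
n=16: moves to 15(W), 14(W), 11(W), 8(W); every one is W ⇒ L
n=17: can move to 16, which is L ⇒ W
n=18: can move to 16, which is L ⇒ W
n=19: moves to 18(W), 17(W), 14(W), 11(W); every one is W ⇒ L
n=20: can move to 19, which is L ⇒ W
The losing starting values of n are exactly the entries labelled L in this table (7 of them).

1, 4, 7, 10, 13, 16, 19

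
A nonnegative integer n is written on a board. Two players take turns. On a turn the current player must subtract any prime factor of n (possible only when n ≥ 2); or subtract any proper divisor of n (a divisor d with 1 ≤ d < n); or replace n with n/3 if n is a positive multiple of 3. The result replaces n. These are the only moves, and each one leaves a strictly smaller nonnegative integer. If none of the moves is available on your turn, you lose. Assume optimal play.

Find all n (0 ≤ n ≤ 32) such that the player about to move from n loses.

0, 1, 4, 9, 14, 20, 26, 32

Build the W/L table. Terminal = L. A non-terminal position is W if it has a move to some L; otherwise it is L.
n=0: no move → L
n=1: no move → L
n=2: reaches L-position 0 → W
n=3: reaches L-position 0 → W
n=4: only reaches 2(W), 3(W), all W → L
n=5: reaches L-position 0 → W
n=6: reaches L-position 4 → W
n=7: reaches L-position 0 → W
n=8: reaches L-position 4 → W
n=9: only reaches 3(W), 6(W), 8(W), all W → L
n=10: reaches L-position 9 → W
n=11: reaches L-position 0 → W
n=12: reaches L-position 4 → W
n=13: reaches L-position 0 → W
n=14: only reaches 7(W), 12(W), 13(W), all W → L
n=15: reaches L-position 14 → W
n=16: reaches L-position 14 → W
n=17: reaches L-position 0 → W
n=18: reaches L-position 9 → W
n=19: reaches L-position 0 → W
n=20: only reaches 10(W), 15(W), 16(W), 18(W), 19(W), all W → L
n=21: reaches L-position 14 → W
n=22: reaches L-position 20 → W
n=23: reaches L-position 0 → W
n=24: reaches L-position 20 → W
n=25: reaches L-position 20 → W
n=26: only reaches 13(W), 24(W), 25(W), all W → L
n=27: reaches L-position 9 → W
n=28: reaches L-position 14 → W
n=29: reaches L-position 0 → W
n=30: reaches L-position 20 → W
n=31: reaches L-position 0 → W
n=32: only reaches 16(W), 24(W), 28(W), 30(W), 31(W), all W → L
The losing starting values of n are exactly the entries labelled L in this table (8 of them).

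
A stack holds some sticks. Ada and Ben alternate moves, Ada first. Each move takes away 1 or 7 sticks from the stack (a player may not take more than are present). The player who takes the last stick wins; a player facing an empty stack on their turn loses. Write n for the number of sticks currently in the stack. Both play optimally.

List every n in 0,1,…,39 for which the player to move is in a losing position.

0, 2, 4, 6, 8, 10, 12, 14, 16, 18, 20, 22, 24, 26, 28, 30, 32, 34, 36, 38

Label each position W (a win for the player to move) or L (a loss). A position with no legal move is L; any other position is W exactly when some move reaches an L, and L when every move reaches a W.
n=0: no move → L
n=1: can move to 0, which is L ⇒ W
n=2: the only move is to 1(W), a W ⇒ L
n=3: can move to 2, which is L ⇒ W
n=4: the only move is to 3(W), a W ⇒ L
n=5: can move to 4, which is L ⇒ W
n=6: the only move is to 5(W), a W ⇒ L
n=7: can move to 6, which is L ⇒ W
n=8: moves to 7(W), 1(W); every one is W ⇒ L
n=9: can move to 8, which is L ⇒ W
n=10: moves to 9(W), 3(W); every one is W ⇒ L
n=11: can move to 10, which is L ⇒ W
n=12: moves to 11(W), 5(W); every one is W ⇒ L
n=13: can move to 12, which is L ⇒ W
n=14: moves to 13(W), 7(W); every one is W ⇒ L
n=15: can move to 14, which is L ⇒ W
n=16: moves to 15(W), 9(W); every one is W ⇒ L
n=17: can move to 16, which is L ⇒ W
n=18: moves to 17(W), 11(W); every one is W ⇒ L
n=19: can move to 18, which is L ⇒ W
n=20: moves to 19(W), 13(W); every one is W ⇒ L
n=21: can move to 20, which is L ⇒ W
n=22: moves to 21(W), 15(W); every one is W ⇒ L
n=23: can move to 22, which is L ⇒ W
n=24: moves to 23(W), 17(W); every one is W ⇒ L
n=25: can move to 24, which is L ⇒ W
n=26: moves to 25(W), 19(W); every one is W ⇒ L
n=27: can move to 26, which is L ⇒ W
n=28: moves to 27(W), 21(W); every one is W ⇒ L
n=29: can move to 28, which is L ⇒ W
n=30: moves to 29(W), 23(W); every one is W ⇒ L
n=31: can move to 30, which is L ⇒ W
n=32: moves to 31(W), 25(W); every one is W ⇒ L
n=33: can move to 32, which is L ⇒ W
n=34: moves to 33(W), 27(W); every one is W ⇒ L
n=35: can move to 34, which is L ⇒ W
n=36: moves to 35(W), 29(W); every one is W ⇒ L
n=37: can move to 36, which is L ⇒ W
n=38: moves to 37(W), 31(W); every one is W ⇒ L
n=39: can move to 38, which is L ⇒ W
The losing starting values of n are exactly the entries labelled L in this table (20 of them).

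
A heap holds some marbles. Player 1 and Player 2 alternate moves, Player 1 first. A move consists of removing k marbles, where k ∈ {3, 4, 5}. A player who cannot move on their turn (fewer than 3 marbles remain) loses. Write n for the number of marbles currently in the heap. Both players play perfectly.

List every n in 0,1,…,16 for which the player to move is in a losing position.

Label each position W (a win for the player to move) or L (a loss). A position with no legal move is L; any other position is W exactly when some move reaches an L, and L when every move reaches a W.
n=0: no move → L
n=1: no move → L
n=2: no move → L
n=3: reaches L-position 0 → W
n=4: reaches L-position 1 → W
n=5: reaches L-position 2 → W
n=6: reaches L-position 2 → W
n=7: reaches L-position 2 → W
n=8: only reaches 5(W), 4(W), 3(W), all W → L
n=9: only reaches 6(W), 5(W), 4(W), all W → L
n=10: only reaches 7(W), 6(W), 5(W), all W → L
n=11: reaches L-position 8 → W
n=12: reaches L-position 9 → W
n=13: reaches L-position 10 → W
n=14: reaches L-position 10 → W
n=15: reaches L-position 10 → W
n=16: only reaches 13(W), 12(W), 11(W), all W → L
Reading off the rows marked L gives the requested list; there are 7 such values of n.

0, 1, 2, 8, 9, 10, 16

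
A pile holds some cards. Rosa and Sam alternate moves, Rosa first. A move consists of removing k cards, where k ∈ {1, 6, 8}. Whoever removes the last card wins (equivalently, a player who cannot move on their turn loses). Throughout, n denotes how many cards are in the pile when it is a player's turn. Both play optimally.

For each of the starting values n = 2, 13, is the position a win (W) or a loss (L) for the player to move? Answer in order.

Use the standard recursion: the mover loses at a terminal position; elsewhere, the mover wins exactly when some move hands the opponent an L position.
n=0: no move → L
n=1: can move to 0, which is L ⇒ W
n=2: the only move is to 1(W), a W ⇒ L
n=3: can move to 2, which is L ⇒ W
n=4: the only move is to 3(W), a W ⇒ L
n=5: can move to 4, which is L ⇒ W
n=6: can move to 0, which is L ⇒ W
n=7: moves to 6(W), 1(W); every one is W ⇒ L
n=8: can move to 7, which is L ⇒ W
n=9: moves to 8(W), 3(W), 1(W); every one is W ⇒ L
n=10: can move to 9, which is L ⇒ W
n=11: moves to 10(W), 5(W), 3(W); every one is W ⇒ L
n=12: can move to 11, which is L ⇒ W
n=13: can move to 7, which is L ⇒ W

2: L, 13: W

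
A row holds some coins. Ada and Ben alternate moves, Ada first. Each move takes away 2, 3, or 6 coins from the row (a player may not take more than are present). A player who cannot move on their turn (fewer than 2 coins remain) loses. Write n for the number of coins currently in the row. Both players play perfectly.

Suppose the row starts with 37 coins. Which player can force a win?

Classify positions by backward induction: terminal positions (no move available) are L. From any other position, the mover wins iff some move reaches an L.
n=0: no move → L
n=1: no move → L
n=2: W (go to 0, an L position)
n=3: W (go to 1, an L position)
n=4: W (go to 1, an L position)
n=5: L (options 3(W), 2(W) are all W)
n=6: W (go to 0, an L position)
n=7: W (go to 5, an L position)
n=8: W (go to 5, an L position)
n=9: L (options 7(W), 6(W), 3(W) are all W)
n=10: L (options 8(W), 7(W), 4(W) are all W)
n=11: W (go to 9, an L position)
n=12: W (go to 10, an L position)
n=13: W (go to 10, an L position)
n=14: L (options 12(W), 11(W), 8(W) are all W)
n=15: W (go to 9, an L position)
n=16: W (go to 14, an L position)
n=17: W (go to 14, an L position)
n=18: L (options 16(W), 15(W), 12(W) are all W)
n=19: L (options 17(W), 16(W), 13(W) are all W)
n=20: W (go to 18, an L position)
n=21: W (go to 19, an L position)
n=22: W (go to 19, an L position)
n=23: L (options 21(W), 20(W), 17(W) are all W)
n=24: W (go to 18, an L position)
n=25: W (go to 23, an L position)
n=26: W (go to 23, an L position)
n=27: L (options 25(W), 24(W), 21(W) are all W)
n=28: L (options 26(W), 25(W), 22(W) are all W)
n=29: W (go to 27, an L position)
n=30: W (go to 28, an L position)
n=31: W (go to 28, an L position)
n=32: L (options 30(W), 29(W), 26(W) are all W)
n=33: W (go to 27, an L position)
n=34: W (go to 32, an L position)
n=35: W (go to 32, an L position)
n=36: L (options 34(W), 33(W), 30(W) are all W)
n=37: L (options 35(W), 34(W), 31(W) are all W)
The starting position 37 is L: whatever Ada does, the opponent receives a W position.

Ben wins.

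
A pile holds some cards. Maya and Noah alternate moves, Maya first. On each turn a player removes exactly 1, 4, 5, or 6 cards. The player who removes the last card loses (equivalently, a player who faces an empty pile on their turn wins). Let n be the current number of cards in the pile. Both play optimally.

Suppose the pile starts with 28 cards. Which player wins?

Noah wins.

Label each position W (a win for the player to move) or L (a loss). A position with no legal move is W; any other position is W exactly when some move reaches an L, and L when every move reaches a W.
n=0: no move; the opponent has just taken the last card and therefore loses → W
n=1: →0(W) only, which is W, so L
n=2: →1(L), so W
n=3: →2(W) only, which is W, so L
n=4: →3(L), so W
n=5: →1(L), so W
n=6: →1(L), so W
n=7: →3(L), so W
n=8: →3(L), so W
n=9: →3(L), so W
n=10: →9(W), 6(W), 5(W), 4(W) — all W, so L
n=11: →10(L), so W
n=12: →11(W), 8(W), 7(W), 6(W) — all W, so L
n=13: →12(L), so W
n=14: →10(L), so W
n=15: →10(L), so W
n=16: →12(L), so W
n=17: →12(L), so W
n=18: →12(L), so W
n=19: →18(W), 15(W), 14(W), 13(W) — all W, so L
n=20: →19(L), so W
n=21: →20(W), 17(W), 16(W), 15(W) — all W, so L
n=22: →21(L), so W
n=23: →19(L), so W
n=24: →19(L), so W
n=25: →21(L), so W
n=26: →21(L), so W
n=27: →21(L), so W
n=28: →27(W), 24(W), 23(W), 22(W) — all W, so L
The starting position 28 is L: whatever Maya does, the opponent receives a W position.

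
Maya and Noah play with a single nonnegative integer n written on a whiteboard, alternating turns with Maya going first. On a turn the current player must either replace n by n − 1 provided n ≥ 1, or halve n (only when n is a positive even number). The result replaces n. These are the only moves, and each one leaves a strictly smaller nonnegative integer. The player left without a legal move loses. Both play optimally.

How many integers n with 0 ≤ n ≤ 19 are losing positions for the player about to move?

10

Build the W/L table. Terminal = L. A non-terminal position is W if it has a move to some L; otherwise it is L.
n=0: no move → L
n=1: W (go to 0, an L position)
n=2: L (sole option 1(W) is W)
n=3: W (go to 2, an L position)
n=4: W (go to 2, an L position)
n=5: L (sole option 4(W) is W)
n=6: W (go to 5, an L position)
n=7: L (sole option 6(W) is W)
n=8: W (go to 7, an L position)
n=9: L (sole option 8(W) is W)
n=10: W (go to 5, an L position)
n=11: L (sole option 10(W) is W)
n=12: W (go to 11, an L position)
n=13: L (sole option 12(W) is W)
n=14: W (go to 7, an L position)
n=15: L (sole option 14(W) is W)
n=16: W (go to 15, an L position)
n=17: L (sole option 16(W) is W)
n=18: W (go to 9, an L position)
n=19: L (sole option 18(W) is W)
L entries with 0 ≤ n ≤ 19: n = 0, 2, 5, 7, 9, 11, 13, 15, 17, 19; that makes 10.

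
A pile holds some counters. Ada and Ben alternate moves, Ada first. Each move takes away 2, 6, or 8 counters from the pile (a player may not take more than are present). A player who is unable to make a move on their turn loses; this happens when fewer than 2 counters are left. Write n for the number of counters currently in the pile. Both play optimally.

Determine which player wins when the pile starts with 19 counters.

Classify positions by backward induction: terminal positions (no move available) are L. From any other position, the mover wins iff some move reaches an L.
n=0: no move → L
n=1: no move → L
n=2: reaches L-position 0 → W
n=3: reaches L-position 1 → W
n=4: only reaches 2(W), which is W → L
n=5: only reaches 3(W), which is W → L
n=6: reaches L-position 4 → W
n=7: reaches L-position 5 → W
n=8: reaches L-position 0 → W
n=9: reaches L-position 1 → W
n=10: reaches L-position 4 → W
n=11: reaches L-position 5 → W
n=12: reaches L-position 4 → W
n=13: reaches L-position 5 → W
n=14: only reaches 12(W), 8(W), 6(W), all W → L
n=15: only reaches 13(W), 9(W), 7(W), all W → L
n=16: reaches L-position 14 → W
n=17: reaches L-position 15 → W
n=18: only reaches 16(W), 12(W), 10(W), all W → L
n=19: only reaches 17(W), 13(W), 11(W), all W → L
Every move from 19 reaches a W position, so the mover loses.

Ben wins.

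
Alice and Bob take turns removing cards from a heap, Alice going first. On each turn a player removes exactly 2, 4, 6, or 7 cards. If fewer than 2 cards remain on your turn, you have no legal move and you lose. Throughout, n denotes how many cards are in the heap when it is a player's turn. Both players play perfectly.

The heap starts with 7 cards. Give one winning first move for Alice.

Positions with no move are L. A position that does have a move is losing for the player to move precisely when every available move leads to a winning position for the opponent. Fill in the labels:
n=0: no move → L
n=1: no move → L
n=2: W (go to 0, an L position)
n=3: W (go to 1, an L position)
n=4: W (go to 0, an L position)
n=5: W (go to 1, an L position)
n=6: W (go to 0, an L position)
n=7: W (go to 1, an L position)
From 7, the L positions reachable in one move are: 1, 0. Any move reaching one of these is winning.

Remove 6, leaving 1.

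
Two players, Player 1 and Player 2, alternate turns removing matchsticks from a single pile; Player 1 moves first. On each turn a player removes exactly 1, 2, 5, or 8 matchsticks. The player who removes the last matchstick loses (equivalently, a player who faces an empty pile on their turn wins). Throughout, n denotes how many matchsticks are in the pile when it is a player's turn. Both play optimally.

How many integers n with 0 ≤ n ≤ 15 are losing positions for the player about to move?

Build the W/L table. Terminal = W. A non-terminal position is W if it has a move to some L; otherwise it is L.
n=0: no move; the opponent has just taken the last matchstick and therefore loses → W
n=1: L (sole option 0(W) is W)
n=2: W (go to 1, an L position)
n=3: W (go to 1, an L position)
n=4: L (options 3(W), 2(W) are all W)
n=5: W (go to 4, an L position)
n=6: W (go to 4, an L position)
n=7: L (options 6(W), 5(W), 2(W) are all W)
n=8: W (go to 7, an L position)
n=9: W (go to 7, an L position)
n=10: L (options 9(W), 8(W), 5(W), 2(W) are all W)
n=11: W (go to 10, an L position)
n=12: W (go to 10, an L position)
n=13: L (options 12(W), 11(W), 8(W), 5(W) are all W)
n=14: W (go to 13, an L position)
n=15: W (go to 13, an L position)
L entries with 0 ≤ n ≤ 15: n = 1, 4, 7, 10, 13; that makes 5.

5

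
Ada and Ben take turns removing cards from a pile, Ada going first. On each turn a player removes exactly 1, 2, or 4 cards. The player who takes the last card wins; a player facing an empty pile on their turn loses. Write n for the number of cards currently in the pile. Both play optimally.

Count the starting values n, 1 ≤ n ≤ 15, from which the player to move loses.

Positions with no move are L. A position that does have a move is losing for the player to move precisely when every available move leads to a winning position for the opponent. Fill in the labels:
n=0: no move → L
n=1: can move to 0, which is L ⇒ W
n=2: can move to 0, which is L ⇒ W
n=3: moves to 2(W), 1(W); every one is W ⇒ L
n=4: can move to 3, which is L ⇒ W
n=5: can move to 3, which is L ⇒ W
n=6: moves to 5(W), 4(W), 2(W); every one is W ⇒ L
n=7: can move to 6, which is L ⇒ W
n=8: can move to 6, which is L ⇒ W
n=9: moves to 8(W), 7(W), 5(W); every one is W ⇒ L
n=10: can move to 9, which is L ⇒ W
n=11: can move to 9, which is L ⇒ W
n=12: moves to 11(W), 10(W), 8(W); every one is W ⇒ L
n=13: can move to 12, which is L ⇒ W
n=14: can move to 12, which is L ⇒ W
n=15: moves to 14(W), 13(W), 11(W); every one is W ⇒ L
L entries with 1 ≤ n ≤ 15 (n=0 is outside the asked range and is not counted): n = 3, 6, 9, 12, 15; that makes 5.

5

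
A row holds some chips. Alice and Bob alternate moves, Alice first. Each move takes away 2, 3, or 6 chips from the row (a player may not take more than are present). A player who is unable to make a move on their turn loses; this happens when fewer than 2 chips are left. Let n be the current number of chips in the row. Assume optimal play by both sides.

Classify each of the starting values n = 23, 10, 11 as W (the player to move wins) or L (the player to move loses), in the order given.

23: L, 10: L, 11: W

Positions with no move are L. A position that does have a move is losing for the player to move precisely when every available move leads to a winning position for the opponent. Fill in the labels:
n=0: no move → L
n=1: no move → L
n=2: reaches L-position 0 → W
n=3: reaches L-position 1 → W
n=4: reaches L-position 1 → W
n=5: only reaches 3(W), 2(W), all W → L
n=6: reaches L-position 0 → W
n=7: reaches L-position 5 → W
n=8: reaches L-position 5 → W
n=9: only reaches 7(W), 6(W), 3(W), all W → L
n=10: only reaches 8(W), 7(W), 4(W), all W → L
n=11: reaches L-position 9 → W
n=12: reaches L-position 10 → W
n=13: reaches L-position 10 → W
n=14: only reaches 12(W), 11(W), 8(W), all W → L
n=15: reaches L-position 9 → W
n=16: reaches L-position 14 → W
n=17: reaches L-position 14 → W
n=18: only reaches 16(W), 15(W), 12(W), all W → L
n=19: only reaches 17(W), 16(W), 13(W), all W → L
n=20: reaches L-position 18 → W
n=21: reaches L-position 19 → W
n=22: reaches L-position 19 → W
n=23: only reaches 21(W), 20(W), 17(W), all W → L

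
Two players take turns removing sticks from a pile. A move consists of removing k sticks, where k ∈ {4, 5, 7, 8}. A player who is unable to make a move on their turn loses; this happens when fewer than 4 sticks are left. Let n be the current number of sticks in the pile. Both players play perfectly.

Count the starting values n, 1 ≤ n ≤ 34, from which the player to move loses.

11

Use the standard recursion: the mover loses at a terminal position; elsewhere, the mover wins exactly when some move hands the opponent an L position.
n=0: no move → L
n=1: no move → L
n=2: no move → L
n=3: no move → L
n=4: W (go to 0, an L position)
n=5: W (go to 1, an L position)
n=6: W (go to 2, an L position)
n=7: W (go to 3, an L position)
n=8: W (go to 3, an L position)
n=9: W (go to 2, an L position)
n=10: W (go to 3, an L position)
n=11: W (go to 3, an L position)
n=12: L (options 8(W), 7(W), 5(W), 4(W) are all W)
n=13: L (options 9(W), 8(W), 6(W), 5(W) are all W)
n=14: L (options 10(W), 9(W), 7(W), 6(W) are all W)
n=15: L (options 11(W), 10(W), 8(W), 7(W) are all W)
n=16: W (go to 12, an L position)
n=17: W (go to 13, an L position)
n=18: W (go to 14, an L position)
n=19: W (go to 15, an L position)
n=20: W (go to 15, an L position)
n=21: W (go to 14, an L position)
n=22: W (go to 15, an L position)
n=23: W (go to 15, an L position)
n=24: L (options 20(W), 19(W), 17(W), 16(W) are all W)
n=25: L (options 21(W), 20(W), 18(W), 17(W) are all W)
n=26: L (options 22(W), 21(W), 19(W), 18(W) are all W)
n=27: L (options 23(W), 22(W), 20(W), 19(W) are all W)
n=28: W (go to 24, an L position)
n=29: W (go to 25, an L position)
n=30: W (go to 26, an L position)
n=31: W (go to 27, an L position)
n=32: W (go to 27, an L position)
n=33: W (go to 26, an L position)
n=34: W (go to 27, an L position)
L entries with 1 ≤ n ≤ 34 (n=0 is outside the asked range and is not counted): n = 1, 2, 3, 12, 13, 14, 15, 24, 25, 26, 27; that makes 11.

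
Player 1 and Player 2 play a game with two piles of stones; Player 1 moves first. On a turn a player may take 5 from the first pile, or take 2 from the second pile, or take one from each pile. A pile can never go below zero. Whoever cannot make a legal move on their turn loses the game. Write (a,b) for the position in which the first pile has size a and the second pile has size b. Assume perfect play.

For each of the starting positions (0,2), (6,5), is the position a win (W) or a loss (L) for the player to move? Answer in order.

Compute win/loss labels from the base case upward. A position with no move is L. Any other position is W if it can reach an L in one move, else L.
No move ever increases a pile, so every position that can arise here has a ≤ 6 and b ≤ 5; it is enough to label the cells with 0 ≤ a ≤ 6 and 0 ≤ b ≤ 5.
Every move lowers a or b (never raises either), so fill the grid row by row in increasing a, and left to right within a row: each cell's successors are then already labelled.
      b=0  b=1  b=2  b=3  b=4  b=5
a=0:    L    L    W    W    L    L
a=1:    L    W    W    L    L    W
a=2:    L    W    W    L    W    W
a=3:    L    W    W    L    W    W
a=4:    L    W    W    L    W    W
a=5:    W    W    L    L    W    W
a=6:    W    L    L    W    W    L
Cells with no legal move (terminal, hence L): (0,0), (0,1), (1,0), (2,0), (3,0), (4,0).
The remaining L cells, each justified by listing all of its moves:
(0,4): only reaches (0,2)(W), which is W → L
(0,5): only reaches (0,3)(W), which is W → L
(1,3): only reaches (1,1)(W), (0,2)(W), all W → L
(1,4): only reaches (1,2)(W), (0,3)(W), all W → L
(2,3): only reaches (2,1)(W), (1,2)(W), all W → L
(3,3): only reaches (3,1)(W), (2,2)(W), all W → L
(4,3): only reaches (4,1)(W), (3,2)(W), all W → L
(5,2): only reaches (0,2)(W), (5,0)(W), (4,1)(W), all W → L
(5,3): only reaches (0,3)(W), (5,1)(W), (4,2)(W), all W → L
(6,1): only reaches (1,1)(W), (5,0)(W), all W → L
(6,2): only reaches (1,2)(W), (6,0)(W), (5,1)(W), all W → L
(6,5): only reaches (1,5)(W), (6,3)(W), (5,4)(W), all W → L
Every other cell has at least one move into one of the L cells above, so it is W.
(0,2): the move to (0,0) reaches an L cell, so W
(6,5): one of the L cells justified above, so L

(0,2): W, (6,5): L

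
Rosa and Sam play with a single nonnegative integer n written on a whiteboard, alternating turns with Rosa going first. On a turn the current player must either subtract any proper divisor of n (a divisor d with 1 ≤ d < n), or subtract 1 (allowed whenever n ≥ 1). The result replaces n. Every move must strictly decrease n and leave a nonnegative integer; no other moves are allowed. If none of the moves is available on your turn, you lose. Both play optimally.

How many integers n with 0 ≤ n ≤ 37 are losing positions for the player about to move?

Compute win/loss labels from the base case upward. A position with no move is L. Any other position is W if it can reach an L in one move, else L.
n=0: no move → L
n=1: can move to 0, which is L ⇒ W
n=2: the only move is to 1(W), a W ⇒ L
n=3: can move to 2, which is L ⇒ W
n=4: can move to 2, which is L ⇒ W
n=5: the only move is to 4(W), a W ⇒ L
n=6: can move to 5, which is L ⇒ W
n=7: the only move is to 6(W), a W ⇒ L
n=8: can move to 7, which is L ⇒ W
n=9: moves to 6(W), 8(W); every one is W ⇒ L
n=10: can move to 5, which is L ⇒ W
n=11: the only move is to 10(W), a W ⇒ L
n=12: can move to 9, which is L ⇒ W
n=13: the only move is to 12(W), a W ⇒ L
n=14: can move to 7, which is L ⇒ W
n=15: moves to 10(W), 12(W), 14(W); every one is W ⇒ L
n=16: can move to 15, which is L ⇒ W
n=17: the only move is to 16(W), a W ⇒ L
n=18: can move to 9, which is L ⇒ W
n=19: the only move is to 18(W), a W ⇒ L
n=20: can move to 15, which is L ⇒ W
n=21: moves to 14(W), 18(W), 20(W); every one is W ⇒ L
n=22: can move to 11, which is L ⇒ W
n=23: the only move is to 22(W), a W ⇒ L
n=24: can move to 21, which is L ⇒ W
n=25: moves to 20(W), 24(W); every one is W ⇒ L
n=26: can move to 13, which is L ⇒ W
n=27: moves to 18(W), 24(W), 26(W); every one is W ⇒ L
n=28: can move to 21, which is L ⇒ W
n=29: the only move is to 28(W), a W ⇒ L
n=30: can move to 15, which is L ⇒ W
n=31: the only move is to 30(W), a W ⇒ L
n=32: can move to 31, which is L ⇒ W
n=33: moves to 22(W), 30(W), 32(W); every one is W ⇒ L
n=34: can move to 17, which is L ⇒ W
n=35: moves to 28(W), 30(W), 34(W); every one is W ⇒ L
n=36: can move to 27, which is L ⇒ W
n=37: the only move is to 36(W), a W ⇒ L
L entries with 0 ≤ n ≤ 37: n = 0, 2, 5, 7, 9, 11, 13, 15, 17, 19, 21, 23, 25, 27, 29, 31, 33, 35, 37; that makes 19.

19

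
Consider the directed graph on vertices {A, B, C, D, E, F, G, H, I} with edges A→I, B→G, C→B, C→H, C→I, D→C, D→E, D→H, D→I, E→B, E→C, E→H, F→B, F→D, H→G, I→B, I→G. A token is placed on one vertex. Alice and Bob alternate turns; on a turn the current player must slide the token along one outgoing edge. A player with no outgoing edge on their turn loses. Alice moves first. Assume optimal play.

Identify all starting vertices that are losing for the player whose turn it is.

A, C, F, G

Label each position W (a win for the player to move) or L (a loss). A position with no legal move is L; any other position is W exactly when some move reaches an L, and L when every move reaches a W.
Every edge goes from a vertex to one that appears earlier in the order G, B, I, H, C, E, D, A, F, so processing vertices in that order labels each vertex after all of its successors.
G: no outgoing edge → L
B: →G(L), so W
I: →G(L), so W
H: →G(L), so W
C: →H(W), I(W), B(W) — all W, so L
E: →C(L), so W
D: →C(L), so W
A: →I(W) only, which is W, so L
F: →D(W), B(W) — all W, so L
The losing starting vertices are exactly the entries labelled L in this table (4 of them).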